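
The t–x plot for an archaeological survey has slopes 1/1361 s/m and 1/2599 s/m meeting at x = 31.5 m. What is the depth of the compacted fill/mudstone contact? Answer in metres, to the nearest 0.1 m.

x_cross = 2h·√((V₂+V₁)/(V₂−V₁)) → h = x_cross / (2·√((V₂+V₁)/(V₂−V₁))).
√((V₂+V₁)/(V₂−V₁)) = √((2599+1361)/(2599−1361)) = 1.7885.
h = 31.5 / (2·1.7885) = 8.81 m.

8.8 m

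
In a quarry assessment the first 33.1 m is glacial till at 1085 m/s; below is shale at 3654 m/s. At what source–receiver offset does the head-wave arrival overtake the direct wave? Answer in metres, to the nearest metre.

90 m

x_cross = 2h·√((V₂+V₁)/(V₂−V₁)).
(V₂+V₁)/(V₂−V₁) = (3654+1085)/(3654−1085) = 1.8447; √ = 1.3582.
x_cross = 2·33.1·1.3582 = 89.91 m.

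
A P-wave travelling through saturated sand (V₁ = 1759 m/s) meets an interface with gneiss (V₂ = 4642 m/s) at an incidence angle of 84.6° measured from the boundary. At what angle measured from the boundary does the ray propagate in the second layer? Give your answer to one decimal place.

Convert to the normal: θ₁ = 90° − 84.6° = 5.4°.
Snell's law: sin θ₂ = (V₂/V₁)·sin θ₁ = (4642/1759)·sin 5.4° = 0.2484.
θ₂ = arcsin 0.2484 = 14.38° from the normal.
From the interface: 90° − 14.38° = 75.62°.

75.6°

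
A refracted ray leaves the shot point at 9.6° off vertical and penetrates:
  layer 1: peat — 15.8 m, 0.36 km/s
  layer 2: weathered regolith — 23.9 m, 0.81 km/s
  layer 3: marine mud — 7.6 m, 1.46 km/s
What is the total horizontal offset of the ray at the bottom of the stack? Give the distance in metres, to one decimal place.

p = sin θ₁/V₁ = sin 9.6°/0.36 = 4.6325e-01 s/km is conserved through the stack.
Layer 1: θ = 9.60°; offset = 15.8·tan 9.60° = 2.672 m.
Layer 2: sin θ = p·0.81 = 0.3752 → θ = 22.04°; offset = 23.9·tan 22.04° = 9.675 m.
Layer 3: sin θ = p·1.46 = 0.6763 → θ = 42.56°; offset = 7.6·tan 42.56° = 6.978 m.
Summing the layer offsets gives 19.326 m.

19.3 m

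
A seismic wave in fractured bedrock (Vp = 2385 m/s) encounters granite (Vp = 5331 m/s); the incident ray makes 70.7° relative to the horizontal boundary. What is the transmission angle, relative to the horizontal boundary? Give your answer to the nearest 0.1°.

Angle from the normal: 90° − 70.7° = 19.3°.
sin θ₁/V₁ = sin θ₂/V₂ ⇒ sin θ₂ = 5331·sin 19.3°/2385 = 5331·0.3305/2385 = 0.7388.
θ₂ = arcsin 0.7388 = 47.63° from the normal.
From the interface: 90° − 47.63° = 42.37°.

42.4°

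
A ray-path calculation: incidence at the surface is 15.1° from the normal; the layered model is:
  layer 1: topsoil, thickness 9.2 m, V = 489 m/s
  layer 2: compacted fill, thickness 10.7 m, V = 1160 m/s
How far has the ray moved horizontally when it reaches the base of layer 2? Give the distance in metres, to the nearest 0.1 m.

Ray parameter p = sin 15.1° / 489 m/s = 5.3273e-04 s/m.
Layer 1: θ = 15.10°; offset = 9.2·tan 15.10° = 2.482 m.
Layer 2: sin θ = p·1160 = 0.6180 → θ = 38.17°; offset = 10.7·tan 38.17° = 8.410 m.
Σ offsets = 10.893 m.

10.9 m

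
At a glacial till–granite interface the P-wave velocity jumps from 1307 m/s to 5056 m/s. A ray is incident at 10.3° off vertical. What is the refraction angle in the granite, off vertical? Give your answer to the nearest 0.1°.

43.8°

sin θ₁/V₁ = sin θ₂/V₂ ⇒ sin θ₂ = 5056·sin 10.3°/1307 = 5056·0.1788/1307 = 0.6917.
θ₂ = arcsin 0.6917 = 43.76° from the normal.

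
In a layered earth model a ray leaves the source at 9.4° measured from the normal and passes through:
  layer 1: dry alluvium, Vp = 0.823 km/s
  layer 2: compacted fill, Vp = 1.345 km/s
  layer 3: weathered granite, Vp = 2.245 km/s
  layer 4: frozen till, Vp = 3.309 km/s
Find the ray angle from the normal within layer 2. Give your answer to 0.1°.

15.5°

Ray parameter p = sin 9.4° / 0.823 = 1.9845e-01 s/km.
sin θ_2 = p·V_2 = 1.9845e-01 × 1.345 = 0.2669.
θ_2 = 15.48° from the vertical.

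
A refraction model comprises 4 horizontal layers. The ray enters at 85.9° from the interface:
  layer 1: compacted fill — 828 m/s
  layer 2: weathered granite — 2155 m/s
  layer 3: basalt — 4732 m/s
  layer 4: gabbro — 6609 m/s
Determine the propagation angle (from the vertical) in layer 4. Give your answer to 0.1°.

34.8°

From the normal: θ₁ = 90° − 85.9° = 4.1°.
Ray parameter p = sin 4.1° / 828 = 8.6350e-05 s/m.
sin θ_4 = p·V_4 = 8.6350e-05 × 6609 = 0.5707.
θ_4 = arcsin 0.5707 = 34.80°.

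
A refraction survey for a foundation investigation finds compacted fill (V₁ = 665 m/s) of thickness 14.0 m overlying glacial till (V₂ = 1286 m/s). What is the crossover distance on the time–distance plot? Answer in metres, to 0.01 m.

θ_c = arcsin(665/1286) = 31.14°, so cos θ_c = 0.8559 and tᵢ = 2h cos θ_c/V₁ = 0.0360 s.
At crossover x/V₁ = x/V₂ + tᵢ ⇒ x = tᵢ/(1/V₁ − 1/V₂) = 0.03604/(1.5038e-03 − 7.7760e-04) = 49.63 m.

49.63 m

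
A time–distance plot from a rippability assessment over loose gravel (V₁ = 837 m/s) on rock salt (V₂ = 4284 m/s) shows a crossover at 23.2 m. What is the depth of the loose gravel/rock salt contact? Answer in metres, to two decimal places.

x_cross = 2h·√((V₂+V₁)/(V₂−V₁)) → h = x_cross / (2·√((V₂+V₁)/(V₂−V₁))).
√((V₂+V₁)/(V₂−V₁)) = √((4284+837)/(4284−837)) = 1.2189.
h = 23.2 / (2·1.2189) = 9.52 m.

9.52 m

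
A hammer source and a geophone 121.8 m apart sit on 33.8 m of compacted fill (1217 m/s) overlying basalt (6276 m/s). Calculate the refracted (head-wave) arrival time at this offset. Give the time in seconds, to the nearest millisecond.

t = x/V₂ + 2h·√(V₂²−V₁²)/(V₁V₂).
√(V₂²−V₁²) = √(6276²−1217²) = 6156.9 m/s; delay term = 2·33.8·6156.9/(1217·6276) = 0.05449 s.
t = 121.8/6276 + 0.05449 = 0.07390 s.

0.074 s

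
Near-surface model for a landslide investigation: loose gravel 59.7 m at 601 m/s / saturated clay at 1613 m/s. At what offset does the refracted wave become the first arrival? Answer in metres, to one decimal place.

x_cross = 2h·√((V₂+V₁)/(V₂−V₁)).
(V₂+V₁)/(V₂−V₁) = (1613+601)/(1613−601) = 2.1877; √ = 1.4791.
x_cross = 2·59.7·1.4791 = 176.60 m.

176.6 m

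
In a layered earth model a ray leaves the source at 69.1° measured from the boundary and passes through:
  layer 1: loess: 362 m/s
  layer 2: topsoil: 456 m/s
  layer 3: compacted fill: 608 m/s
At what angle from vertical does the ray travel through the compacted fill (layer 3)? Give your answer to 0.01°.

36.81°

From the normal: θ₁ = 90° − 69.1° = 20.9°.
Ray parameter p = sin 20.9° / 362 = 9.8546e-04 s/m.
sin θ_3 = p·V_3 = 9.8546e-04 × 608 = 0.5992.
θ_3 = arcsin 0.5992 = 36.81°.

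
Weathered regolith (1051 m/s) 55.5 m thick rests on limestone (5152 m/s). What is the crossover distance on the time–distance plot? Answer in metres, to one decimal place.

θ_c = arcsin(1051/5152) = 11.77°, so cos θ_c = 0.9790 and tᵢ = 2h cos θ_c/V₁ = 0.1034 s.
At crossover x/V₁ = x/V₂ + tᵢ ⇒ x = tᵢ/(1/V₁ − 1/V₂) = 0.10339/(9.5147e-04 − 1.9410e-04) = 136.51 m.

136.5 m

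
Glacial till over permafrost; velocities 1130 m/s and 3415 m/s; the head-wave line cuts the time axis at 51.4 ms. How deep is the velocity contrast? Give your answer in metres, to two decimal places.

30.77 m

h = tᵢ·V₁·V₂ / (2·√(V₂²−V₁²)).
√(V₂²−V₁²) = √(3415² − 1130²) = 3222.6 m/s.
h = 0.0514 s × 1130 × 3415 / (2 × 3222.6) = 30.77 m.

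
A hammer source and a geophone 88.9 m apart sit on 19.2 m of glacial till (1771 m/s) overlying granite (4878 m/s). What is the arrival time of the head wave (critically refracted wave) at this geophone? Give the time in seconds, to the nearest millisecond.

0.038 s

θ_c = arcsin(V₁/V₂) = arcsin(1771/4878) = 21.29°, cos θ_c = 0.9318.
Intercept time tᵢ = 2h cos θ_c / V₁ = 2·19.2·0.9318/1771 = 0.02020 s.
t = x/V₂ + tᵢ = 88.9/4878 + 0.02020 = 0.03843 s.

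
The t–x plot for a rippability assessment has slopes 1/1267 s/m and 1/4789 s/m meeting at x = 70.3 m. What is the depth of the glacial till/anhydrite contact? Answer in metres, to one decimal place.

h = (x_cross/2)·√((V₂−V₁)/(V₂+V₁)).
(V₂−V₁)/(V₂+V₁) = (4789−1267)/(4789+1267) = 0.5816; √ = 0.7626.
h = (70.3/2)·0.7626 = 26.81 m.

26.8 m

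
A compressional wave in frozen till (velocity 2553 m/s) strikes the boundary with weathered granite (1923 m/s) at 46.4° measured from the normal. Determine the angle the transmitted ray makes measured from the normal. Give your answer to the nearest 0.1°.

Snell's law: sin θ₂ = (V₂/V₁)·sin θ₁ = (1923/2553)·sin 46.4° = 0.5455.
θ₂ = sin⁻¹(0.5455) = 33.06° (from vertical).

33.1°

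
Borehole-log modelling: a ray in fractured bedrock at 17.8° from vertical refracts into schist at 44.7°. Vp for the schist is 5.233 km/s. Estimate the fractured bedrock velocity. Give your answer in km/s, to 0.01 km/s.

Snell's law: sin 17.8°/V₁ = sin 44.7°/V₂.
V₁ = V₂·sin 17.8°/sin 44.7° = 5.233 × 0.4346 = 2.27 km/s.

2.27 km/s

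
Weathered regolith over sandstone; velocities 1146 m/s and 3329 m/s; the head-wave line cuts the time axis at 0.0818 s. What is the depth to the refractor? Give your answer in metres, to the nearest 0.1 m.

49.9 m

θ_c = arcsin(1146/3329) = 20.14°; cos θ_c = 0.9389.
tᵢ = 2h cos θ_c/V₁ ⇒ h = tᵢ·V₁/(2 cos θ_c) = 0.0818·1146/(2·0.9389) = 49.92 m.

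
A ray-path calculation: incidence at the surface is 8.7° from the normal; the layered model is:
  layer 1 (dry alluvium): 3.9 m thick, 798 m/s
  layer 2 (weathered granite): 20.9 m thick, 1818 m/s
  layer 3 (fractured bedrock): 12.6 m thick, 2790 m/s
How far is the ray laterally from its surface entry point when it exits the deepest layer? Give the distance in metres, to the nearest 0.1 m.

Apply Snell's law at each interface; in layer i the horizontal offset is hᵢ·tan θᵢ.
Layer 1: θ = 8.70°; offset = 3.9·tan 8.70° = 0.597 m.
Layer 2: sin θ = 1818·sin 8.7°/798 = 0.3446, θ = 20.16°; offset = 20.9·tan 20.16° = 7.672 m.
Layer 3: sin θ = 2790·sin 8.7°/798 = 0.5288, θ = 31.93°; offset = 12.6·tan 31.93° = 7.851 m.
Summing the layer offsets gives 16.120 m.

16.1 m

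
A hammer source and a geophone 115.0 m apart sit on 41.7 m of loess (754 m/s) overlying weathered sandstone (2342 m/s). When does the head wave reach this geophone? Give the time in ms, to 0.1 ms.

153.8 ms

t = x/V₂ + 2h·√(V₂²−V₁²)/(V₁V₂).
√(V₂²−V₁²) = √(2342²−754²) = 2217.3 m/s; delay term = 2·41.7·2217.3/(754·2342) = 0.10472 s.
t = 115.0/2342 + 0.10472 = 0.15382 s.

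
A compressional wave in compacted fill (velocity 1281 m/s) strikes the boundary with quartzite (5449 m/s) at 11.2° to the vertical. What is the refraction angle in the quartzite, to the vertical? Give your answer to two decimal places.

55.71°

Snell's law: sin θ₂ = (V₂/V₁)·sin θ₁ = (5449/1281)·sin 11.2° = 0.8262.
θ₂ = sin⁻¹(0.8262) = 55.71° (from vertical).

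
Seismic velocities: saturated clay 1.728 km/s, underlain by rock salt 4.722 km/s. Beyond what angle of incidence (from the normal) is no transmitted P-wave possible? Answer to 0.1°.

21.5°

Critical incidence: sin θ_c = V₁/V₂ = 1.728/4.722 = 0.3659.
θ_c = arcsin 0.3659 = 21.47°.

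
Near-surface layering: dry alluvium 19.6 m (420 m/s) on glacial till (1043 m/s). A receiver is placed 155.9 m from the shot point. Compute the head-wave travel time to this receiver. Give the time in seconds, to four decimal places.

0.2349 s

t = x/V₂ + 2h·√(V₂²−V₁²)/(V₁V₂).
√(V₂²−V₁²) = √(1043²−420²) = 954.7 m/s; delay term = 2·19.6·954.7/(420·1043) = 0.08543 s.
t = 155.9/1043 + 0.08543 = 0.23490 s.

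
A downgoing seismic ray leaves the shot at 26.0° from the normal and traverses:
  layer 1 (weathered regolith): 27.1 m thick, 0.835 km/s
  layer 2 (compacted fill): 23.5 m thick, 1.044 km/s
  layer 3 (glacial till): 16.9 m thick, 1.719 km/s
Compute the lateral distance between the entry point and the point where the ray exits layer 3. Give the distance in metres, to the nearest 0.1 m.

Apply Snell's law at each interface; in layer i the horizontal offset is hᵢ·tan θᵢ.
Layer 1: θ = 26.00°; offset = 27.1·tan 26.00° = 13.218 m.
Layer 2: sin θ = 1.044·sin 26.0°/0.835 = 0.5481, θ = 33.24°; offset = 23.5·tan 33.24° = 15.399 m.
Layer 3: sin θ = 1.719·sin 26.0°/0.835 = 0.9025, θ = 64.48°; offset = 16.9·tan 64.48° = 35.407 m.
Σ offsets = 64.023 m.

64.0 m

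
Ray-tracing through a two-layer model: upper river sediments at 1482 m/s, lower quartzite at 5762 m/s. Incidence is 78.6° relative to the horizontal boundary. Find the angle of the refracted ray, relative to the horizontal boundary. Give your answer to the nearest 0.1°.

Angle from the normal: 90° − 78.6° = 11.4°.
sin θ₁/V₁ = sin θ₂/V₂ ⇒ sin θ₂ = 5762·sin 11.4°/1482 = 5762·0.1977/1482 = 0.7685.
θ₂ = arcsin 0.7685 = 50.22° from the normal.
From the interface: 90° − 50.22° = 39.78°.

39.8°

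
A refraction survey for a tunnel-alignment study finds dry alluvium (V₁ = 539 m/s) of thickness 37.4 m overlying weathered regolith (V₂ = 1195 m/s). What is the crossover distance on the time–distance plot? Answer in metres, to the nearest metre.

x_cross = 2h·√((V₂+V₁)/(V₂−V₁)).
(V₂+V₁)/(V₂−V₁) = (1195+539)/(1195−539) = 2.6433; √ = 1.6258.
x_cross = 2·37.4·1.6258 = 121.61 m.

122 m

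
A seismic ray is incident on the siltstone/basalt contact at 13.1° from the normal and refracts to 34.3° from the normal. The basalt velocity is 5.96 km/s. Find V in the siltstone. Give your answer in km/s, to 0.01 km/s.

Snell's law: sin 13.1°/V₁ = sin 34.3°/V₂.
V₁ = V₂·sin 13.1°/sin 34.3° = 5.96 × 0.4022 = 2.40 km/s.

2.40 km/s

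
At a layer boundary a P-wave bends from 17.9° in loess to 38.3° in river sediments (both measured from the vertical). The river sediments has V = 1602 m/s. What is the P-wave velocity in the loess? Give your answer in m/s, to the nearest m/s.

sin 17.9° = 0.3074; sin 38.3° = 0.6198.
V₁ = V₂·(sin θ₁/sin θ₂) = 1602·(0.3074/0.6198) = 794.45 m/s.

794 m/s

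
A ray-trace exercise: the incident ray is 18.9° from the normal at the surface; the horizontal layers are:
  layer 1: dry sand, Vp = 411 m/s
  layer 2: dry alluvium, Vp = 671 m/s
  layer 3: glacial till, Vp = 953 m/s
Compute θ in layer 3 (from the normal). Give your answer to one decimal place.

Snell's law across each interface conserves sin θ / V, so sin θ_3 = V_3·sin θ₁/V₁.
sin θ_3 = 953 × sin 18.9° / 411 = 0.7511.
θ_3 = arcsin 0.7511 = 48.68°.

48.7°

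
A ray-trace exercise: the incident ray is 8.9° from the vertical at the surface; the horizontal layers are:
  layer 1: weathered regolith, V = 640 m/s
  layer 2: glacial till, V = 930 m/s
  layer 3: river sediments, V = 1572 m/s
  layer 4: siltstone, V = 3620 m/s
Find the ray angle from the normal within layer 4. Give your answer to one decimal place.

Snell's law across each interface conserves sin θ / V, so sin θ_4 = V_4·sin θ₁/V₁.
sin θ_4 = 3620 × sin 8.9° / 640 = 0.8751.
θ_4 = 61.05° from the vertical.

61.1°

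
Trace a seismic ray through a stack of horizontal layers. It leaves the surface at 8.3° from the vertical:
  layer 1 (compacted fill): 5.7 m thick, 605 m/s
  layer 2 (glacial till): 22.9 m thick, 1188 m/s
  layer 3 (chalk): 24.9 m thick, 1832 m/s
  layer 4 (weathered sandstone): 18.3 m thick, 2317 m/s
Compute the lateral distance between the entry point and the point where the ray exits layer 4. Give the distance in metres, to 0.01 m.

31.84 m

p = sin θ₁/V₁ = sin 8.3°/605 = 2.3861e-04 s/m is conserved through the stack.
Layer 1: θ = 8.30°; offset = 5.7·tan 8.30° = 0.8315 m.
Layer 2: sin θ = p·1188 = 0.2835 → θ = 16.47°; offset = 22.9·tan 16.47° = 6.7689 m.
Layer 3: sin θ = p·1832 = 0.4371 → θ = 25.92°; offset = 24.9·tan 25.92° = 12.1018 m.
Layer 4: sin θ = p·2317 = 0.5528 → θ = 33.56°; offset = 18.3·tan 33.56° = 12.1413 m.
Total horizontal offset = 31.8436 m.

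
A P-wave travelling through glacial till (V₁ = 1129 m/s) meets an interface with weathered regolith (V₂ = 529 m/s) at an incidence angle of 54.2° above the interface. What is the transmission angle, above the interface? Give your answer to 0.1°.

Convert to the normal: θ₁ = 90° − 54.2° = 35.8°.
Snell's law: sin θ₂ = (V₂/V₁)·sin θ₁ = (529/1129)·sin 35.8° = 0.2741.
θ₂ = sin⁻¹(0.2741) = 15.91° (from vertical).
From the interface: 90° − 15.91° = 74.09°.

74.1°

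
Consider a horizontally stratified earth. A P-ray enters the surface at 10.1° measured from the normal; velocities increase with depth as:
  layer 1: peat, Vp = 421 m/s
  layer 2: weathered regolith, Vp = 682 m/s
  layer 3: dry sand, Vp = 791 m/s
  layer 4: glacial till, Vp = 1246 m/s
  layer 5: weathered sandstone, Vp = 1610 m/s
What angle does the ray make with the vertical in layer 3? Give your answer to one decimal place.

19.2°

Ray parameter p = sin 10.1° / 421 = 4.1655e-04 s/m.
sin θ_3 = p·V_3 = 4.1655e-04 × 791 = 0.3295.
θ_3 = 19.24° from the vertical.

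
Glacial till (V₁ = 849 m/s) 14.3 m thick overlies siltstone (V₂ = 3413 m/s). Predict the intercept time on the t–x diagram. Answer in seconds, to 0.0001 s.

tᵢ = 2h·√(V₂²−V₁²)/(V₁V₂).
√(V₂²−V₁²) = √(3413²−849²) = 3305.7 m/s.
tᵢ = 2·14.3·3305.7/(849·3413) = 0.03263 s.

0.0326 s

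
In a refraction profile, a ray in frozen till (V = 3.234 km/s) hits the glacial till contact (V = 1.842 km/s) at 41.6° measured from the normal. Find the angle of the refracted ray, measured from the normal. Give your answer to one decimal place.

22.2°

sin θ₁/V₁ = sin θ₂/V₂ ⇒ sin θ₂ = 1.842·sin 41.6°/3.234 = 1.842·0.6639/3.234 = 0.3782.
θ₂ = sin⁻¹(0.3782) = 22.22° (from vertical).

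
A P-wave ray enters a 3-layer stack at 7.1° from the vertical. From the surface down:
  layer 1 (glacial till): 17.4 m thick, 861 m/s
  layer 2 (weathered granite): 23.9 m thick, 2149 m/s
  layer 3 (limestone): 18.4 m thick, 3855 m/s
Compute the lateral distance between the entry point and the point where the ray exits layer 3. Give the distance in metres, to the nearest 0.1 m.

22.1 m

Apply Snell's law at each interface; in layer i the horizontal offset is hᵢ·tan θᵢ.
Layer 1: θ = 7.10°; offset = 17.4·tan 7.10° = 2.167 m.
Layer 2: sin θ = 2149·sin 7.1°/861 = 0.3085, θ = 17.97°; offset = 23.9·tan 17.97° = 7.751 m.
Layer 3: sin θ = 3855·sin 7.1°/861 = 0.5534, θ = 33.60°; offset = 18.4·tan 33.60° = 12.225 m.
Total horizontal offset = 22.144 m.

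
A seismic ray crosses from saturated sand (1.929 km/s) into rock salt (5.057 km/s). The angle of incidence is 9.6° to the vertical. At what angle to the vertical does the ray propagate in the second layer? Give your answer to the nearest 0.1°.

25.9°

sin θ₁/V₁ = sin θ₂/V₂ ⇒ sin θ₂ = 5.057·sin 9.6°/1.929 = 5.057·0.1668/1.929 = 0.4372.
θ₂ = arcsin 0.4372 = 25.93° from the normal.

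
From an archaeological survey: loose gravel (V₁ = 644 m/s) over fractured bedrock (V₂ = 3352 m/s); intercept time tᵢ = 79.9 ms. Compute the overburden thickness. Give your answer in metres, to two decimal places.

h = tᵢ·V₁·V₂ / (2·√(V₂²−V₁²)).
√(V₂²−V₁²) = √(3352² − 644²) = 3289.6 m/s.
h = 0.0799 s × 644 × 3352 / (2 × 3289.6) = 26.22 m.

26.22 m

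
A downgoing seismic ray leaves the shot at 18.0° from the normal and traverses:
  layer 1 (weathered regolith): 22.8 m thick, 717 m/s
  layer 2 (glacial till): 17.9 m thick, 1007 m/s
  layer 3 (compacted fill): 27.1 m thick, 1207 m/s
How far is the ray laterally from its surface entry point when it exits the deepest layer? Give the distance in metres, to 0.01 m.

Apply Snell's law at each interface; in layer i the horizontal offset is hᵢ·tan θᵢ.
Layer 1: θ = 18.00°; offset = 22.8·tan 18.00° = 7.4082 m.
Layer 2: sin θ = 1007·sin 18.0°/717 = 0.4340, θ = 25.72°; offset = 17.9·tan 25.72° = 8.6231 m.
Layer 3: sin θ = 1207·sin 18.0°/717 = 0.5202, θ = 31.35°; offset = 27.1·tan 31.35° = 16.5067 m.
Summing the layer offsets gives 32.5379 m.

32.54 m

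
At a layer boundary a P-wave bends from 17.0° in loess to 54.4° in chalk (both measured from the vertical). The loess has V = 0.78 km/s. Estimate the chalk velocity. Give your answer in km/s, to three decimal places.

sin 17.0° = 0.2924; sin 54.4° = 0.8131.
V₂ = V₁·(sin θ₂/sin θ₁) = 0.78·(0.8131/0.2924) = 2.169 km/s.

2.169 km/s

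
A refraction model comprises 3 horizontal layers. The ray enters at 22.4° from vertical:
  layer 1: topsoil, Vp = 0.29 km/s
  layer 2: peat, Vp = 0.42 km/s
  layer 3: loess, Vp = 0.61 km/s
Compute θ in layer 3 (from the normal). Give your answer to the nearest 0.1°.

Ray parameter p = sin 22.4° / 0.29 = 1.3140e+00 s/km.
sin θ_3 = p·V_3 = 1.3140e+00 × 0.61 = 0.8016.
θ_3 = arcsin 0.8016 = 53.28°.

53.3°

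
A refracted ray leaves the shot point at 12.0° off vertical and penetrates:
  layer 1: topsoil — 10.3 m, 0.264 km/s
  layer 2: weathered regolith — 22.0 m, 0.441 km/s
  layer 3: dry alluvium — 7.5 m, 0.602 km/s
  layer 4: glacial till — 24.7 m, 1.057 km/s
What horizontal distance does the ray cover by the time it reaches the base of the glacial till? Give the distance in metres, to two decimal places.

51.48 m

Ray parameter p = sin 12.0° / 0.264 km/s = 7.8754e-01 s/km.
Layer 1: θ = 12.00°; offset = 10.3·tan 12.00° = 2.1893 m.
Layer 2: sin θ = p·0.441 = 0.3473 → θ = 20.32°; offset = 22.0·tan 20.32° = 8.1480 m.
Layer 3: sin θ = p·0.602 = 0.4741 → θ = 28.30°; offset = 7.5·tan 28.30° = 4.0385 m.
Layer 4: sin θ = p·1.057 = 0.8324 → θ = 56.35°; offset = 24.7·tan 56.35° = 37.1057 m.
Total horizontal offset = 51.4814 m.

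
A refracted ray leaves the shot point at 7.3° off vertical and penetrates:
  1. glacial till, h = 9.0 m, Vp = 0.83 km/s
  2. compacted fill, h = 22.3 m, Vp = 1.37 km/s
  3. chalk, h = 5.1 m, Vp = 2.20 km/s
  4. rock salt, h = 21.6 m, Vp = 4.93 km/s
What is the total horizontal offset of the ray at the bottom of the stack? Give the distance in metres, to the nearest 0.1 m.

Apply Snell's law at each interface; in layer i the horizontal offset is hᵢ·tan θᵢ.
Layer 1: θ = 7.30°; offset = 9.0·tan 7.30° = 1.153 m.
Layer 2: sin θ = 1.37·sin 7.3°/0.83 = 0.2097, θ = 12.11°; offset = 22.3·tan 12.11° = 4.783 m.
Layer 3: sin θ = 2.20·sin 7.3°/0.83 = 0.3368, θ = 19.68°; offset = 5.1·tan 19.68° = 1.824 m.
Layer 4: sin θ = 4.93·sin 7.3°/0.83 = 0.7547, θ = 49.00°; offset = 21.6·tan 49.00° = 24.850 m.
Total horizontal offset = 32.610 m.

32.6 m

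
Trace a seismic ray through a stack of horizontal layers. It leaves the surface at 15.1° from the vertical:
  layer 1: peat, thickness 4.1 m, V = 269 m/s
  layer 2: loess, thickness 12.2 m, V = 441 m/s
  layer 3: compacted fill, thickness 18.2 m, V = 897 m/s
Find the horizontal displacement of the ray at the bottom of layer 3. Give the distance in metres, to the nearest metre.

39 m

p = sin θ₁/V₁ = sin 15.1°/269 = 9.6842e-04 s/m is conserved through the stack.
Layer 1: θ = 15.10°; offset = 4.1·tan 15.10° = 1.106 m.
Layer 2: sin θ = p·441 = 0.4271 → θ = 25.28°; offset = 12.2·tan 25.28° = 5.762 m.
Layer 3: sin θ = p·897 = 0.8687 → θ = 60.30°; offset = 18.2·tan 60.30° = 31.914 m.
Σ offsets = 38.782 m.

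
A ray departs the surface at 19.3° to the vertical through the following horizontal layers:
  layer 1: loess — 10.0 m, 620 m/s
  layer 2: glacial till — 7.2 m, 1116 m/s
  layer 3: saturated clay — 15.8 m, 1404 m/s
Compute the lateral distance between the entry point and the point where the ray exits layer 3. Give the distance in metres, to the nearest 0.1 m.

Apply Snell's law at each interface; in layer i the horizontal offset is hᵢ·tan θᵢ.
Layer 1: θ = 19.30°; offset = 10.0·tan 19.30° = 3.502 m.
Layer 2: sin θ = 1116·sin 19.3°/620 = 0.5949, θ = 36.51°; offset = 7.2·tan 36.51° = 5.329 m.
Layer 3: sin θ = 1404·sin 19.3°/620 = 0.7485, θ = 48.46°; offset = 15.8·tan 48.46° = 17.832 m.
Σ offsets = 26.663 m.

26.7 m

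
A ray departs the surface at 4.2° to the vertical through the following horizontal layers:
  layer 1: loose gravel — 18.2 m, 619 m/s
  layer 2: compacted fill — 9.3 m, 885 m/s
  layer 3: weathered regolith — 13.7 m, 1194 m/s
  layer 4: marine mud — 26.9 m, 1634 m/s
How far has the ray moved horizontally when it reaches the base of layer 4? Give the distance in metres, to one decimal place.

Apply Snell's law at each interface; in layer i the horizontal offset is hᵢ·tan θᵢ.
Layer 1: θ = 4.20°; offset = 18.2·tan 4.20° = 1.337 m.
Layer 2: sin θ = 885·sin 4.2°/619 = 0.1047, θ = 6.01°; offset = 9.3·tan 6.01° = 0.979 m.
Layer 3: sin θ = 1194·sin 4.2°/619 = 0.1413, θ = 8.12°; offset = 13.7·tan 8.12° = 1.955 m.
Layer 4: sin θ = 1634·sin 4.2°/619 = 0.1933, θ = 11.15°; offset = 26.9·tan 11.15° = 5.301 m.
Σ offsets = 9.571 m.

9.6 m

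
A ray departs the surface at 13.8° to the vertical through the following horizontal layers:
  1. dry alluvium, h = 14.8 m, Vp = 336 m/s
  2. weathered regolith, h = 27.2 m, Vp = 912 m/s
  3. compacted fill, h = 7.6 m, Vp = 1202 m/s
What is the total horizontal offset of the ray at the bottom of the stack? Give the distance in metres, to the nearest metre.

Ray parameter p = sin 13.8° / 336 m/s = 7.0992e-04 s/m.
Layer 1: θ = 13.80°; offset = 14.8·tan 13.80° = 3.635 m.
Layer 2: sin θ = p·912 = 0.6474 → θ = 40.35°; offset = 27.2·tan 40.35° = 23.108 m.
Layer 3: sin θ = p·1202 = 0.8533 → θ = 58.58°; offset = 7.6·tan 58.58° = 12.439 m.
Total horizontal offset = 39.182 m.

39 m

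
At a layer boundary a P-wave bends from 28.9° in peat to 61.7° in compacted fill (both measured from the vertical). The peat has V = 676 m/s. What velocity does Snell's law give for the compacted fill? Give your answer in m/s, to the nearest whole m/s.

1232 m/s

sin 28.9° = 0.4833; sin 61.7° = 0.8805.
V₂ = V₁·(sin θ₂/sin θ₁) = 676·(0.8805/0.4833) = 1231.58 m/s.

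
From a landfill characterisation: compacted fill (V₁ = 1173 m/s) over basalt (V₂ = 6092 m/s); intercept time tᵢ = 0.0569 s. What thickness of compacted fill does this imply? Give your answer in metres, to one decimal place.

θ_c = arcsin(1173/6092) = 11.10°; cos θ_c = 0.9813.
tᵢ = 2h cos θ_c/V₁ ⇒ h = tᵢ·V₁/(2 cos θ_c) = 0.0569·1173/(2·0.9813) = 34.01 m.

34.0 m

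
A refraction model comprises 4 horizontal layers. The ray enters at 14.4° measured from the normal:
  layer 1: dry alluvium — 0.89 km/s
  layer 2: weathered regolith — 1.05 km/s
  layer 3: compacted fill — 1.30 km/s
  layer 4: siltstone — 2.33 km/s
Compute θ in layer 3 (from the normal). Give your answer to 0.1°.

Snell's law across each interface conserves sin θ / V, so sin θ_3 = V_3·sin θ₁/V₁.
sin θ_3 = 1.30 × sin 14.4° / 0.89 = 0.3633.
θ_3 = arcsin 0.3633 = 21.30°.

21.3°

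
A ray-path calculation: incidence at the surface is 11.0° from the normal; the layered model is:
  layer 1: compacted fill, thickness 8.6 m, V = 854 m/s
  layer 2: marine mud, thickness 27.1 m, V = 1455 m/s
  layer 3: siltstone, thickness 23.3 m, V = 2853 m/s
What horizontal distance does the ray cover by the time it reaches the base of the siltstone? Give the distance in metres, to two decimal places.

p = sin θ₁/V₁ = sin 11.0°/854 = 2.2343e-04 s/m is conserved through the stack.
Layer 1: θ = 11.00°; offset = 8.6·tan 11.00° = 1.6717 m.
Layer 2: sin θ = p·1455 = 0.3251 → θ = 18.97°; offset = 27.1·tan 18.97° = 9.3160 m.
Layer 3: sin θ = p·2853 = 0.6374 → θ = 39.60°; offset = 23.3·tan 39.60° = 19.2765 m.
Summing the layer offsets gives 30.2641 m.

30.26 m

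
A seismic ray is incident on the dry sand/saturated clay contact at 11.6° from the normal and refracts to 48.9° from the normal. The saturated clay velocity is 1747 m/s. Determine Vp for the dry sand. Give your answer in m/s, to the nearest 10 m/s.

470 m/s

Snell's law: sin 11.6°/V₁ = sin 48.9°/V₂.
V₁ = V₂·sin 11.6°/sin 48.9° = 1747 × 0.2668 = 466.16 m/s.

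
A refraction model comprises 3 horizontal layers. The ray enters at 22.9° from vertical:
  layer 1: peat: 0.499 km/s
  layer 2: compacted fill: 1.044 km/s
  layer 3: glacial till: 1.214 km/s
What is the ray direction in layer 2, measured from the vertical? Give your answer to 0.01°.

Ray parameter p = sin 22.9° / 0.499 = 7.7981e-01 s/km.
sin θ_2 = p·V_2 = 7.7981e-01 × 1.044 = 0.8141.
θ_2 = 54.50° from the vertical.

54.50°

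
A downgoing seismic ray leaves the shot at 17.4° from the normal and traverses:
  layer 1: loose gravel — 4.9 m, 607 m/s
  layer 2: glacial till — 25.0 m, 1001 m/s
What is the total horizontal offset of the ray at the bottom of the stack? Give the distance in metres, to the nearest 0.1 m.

Apply Snell's law at each interface; in layer i the horizontal offset is hᵢ·tan θᵢ.
Layer 1: θ = 17.40°; offset = 4.9·tan 17.40° = 1.536 m.
Layer 2: sin θ = 1001·sin 17.4°/607 = 0.4931, θ = 29.55°; offset = 25.0·tan 29.55° = 14.172 m.
Total horizontal offset = 15.707 m.

15.7 m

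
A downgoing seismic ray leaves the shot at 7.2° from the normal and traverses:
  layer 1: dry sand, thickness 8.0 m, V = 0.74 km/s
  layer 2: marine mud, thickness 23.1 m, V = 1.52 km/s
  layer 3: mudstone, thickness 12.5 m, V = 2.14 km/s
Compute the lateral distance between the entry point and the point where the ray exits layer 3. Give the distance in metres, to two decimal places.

12.03 m

Apply Snell's law at each interface; in layer i the horizontal offset is hᵢ·tan θᵢ.
Layer 1: θ = 7.20°; offset = 8.0·tan 7.20° = 1.0106 m.
Layer 2: sin θ = 1.52·sin 7.2°/0.74 = 0.2574, θ = 14.92°; offset = 23.1·tan 14.92° = 6.1543 m.
Layer 3: sin θ = 2.14·sin 7.2°/0.74 = 0.3625, θ = 21.25°; offset = 12.5·tan 21.25° = 4.8612 m.
Total horizontal offset = 12.0261 m.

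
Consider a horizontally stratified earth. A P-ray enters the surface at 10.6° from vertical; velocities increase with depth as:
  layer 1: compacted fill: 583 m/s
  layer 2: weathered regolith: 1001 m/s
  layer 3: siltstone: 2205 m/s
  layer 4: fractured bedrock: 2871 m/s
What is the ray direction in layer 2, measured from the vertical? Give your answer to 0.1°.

Ray parameter p = sin 10.6° / 583 = 3.1553e-04 s/m.
sin θ_2 = p·V_2 = 3.1553e-04 × 1001 = 0.3158.
θ_2 = arcsin 0.3158 = 18.41°.

18.4°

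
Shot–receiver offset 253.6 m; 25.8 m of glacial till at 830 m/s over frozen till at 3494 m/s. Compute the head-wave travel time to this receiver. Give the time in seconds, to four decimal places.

0.1330 s

t = x/V₂ + 2h·√(V₂²−V₁²)/(V₁V₂).
√(V₂²−V₁²) = √(3494²−830²) = 3394.0 m/s; delay term = 2·25.8·3394.0/(830·3494) = 0.06039 s.
t = 253.6/3494 + 0.06039 = 0.13297 s.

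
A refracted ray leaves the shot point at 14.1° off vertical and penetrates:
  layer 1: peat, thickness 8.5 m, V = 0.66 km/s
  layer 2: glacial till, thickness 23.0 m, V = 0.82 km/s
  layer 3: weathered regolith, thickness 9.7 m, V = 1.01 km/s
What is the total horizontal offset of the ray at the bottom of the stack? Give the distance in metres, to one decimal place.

p = sin θ₁/V₁ = sin 14.1°/0.66 = 3.6911e-01 s/km is conserved through the stack.
Layer 1: θ = 14.10°; offset = 8.5·tan 14.10° = 2.135 m.
Layer 2: sin θ = p·0.82 = 0.3027 → θ = 17.62°; offset = 23.0·tan 17.62° = 7.304 m.
Layer 3: sin θ = p·1.01 = 0.3728 → θ = 21.89°; offset = 9.7·tan 21.89° = 3.897 m.
Summing the layer offsets gives 13.336 m.

13.3 m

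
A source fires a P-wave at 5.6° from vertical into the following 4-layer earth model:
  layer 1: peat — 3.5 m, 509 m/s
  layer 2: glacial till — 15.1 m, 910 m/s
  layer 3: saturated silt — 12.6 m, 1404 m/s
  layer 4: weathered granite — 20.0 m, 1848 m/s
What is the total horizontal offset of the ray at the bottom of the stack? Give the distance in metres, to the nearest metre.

14 m

Ray parameter p = sin 5.6° / 509 m/s = 1.9171e-04 s/m.
Layer 1: θ = 5.60°; offset = 3.5·tan 5.60° = 0.343 m.
Layer 2: sin θ = p·910 = 0.1745 → θ = 10.05°; offset = 15.1·tan 10.05° = 2.675 m.
Layer 3: sin θ = p·1404 = 0.2692 → θ = 15.61°; offset = 12.6·tan 15.61° = 3.521 m.
Layer 4: sin θ = p·1848 = 0.3543 → θ = 20.75°; offset = 20.0·tan 20.75° = 7.577 m.
Σ offsets = 14.117 m.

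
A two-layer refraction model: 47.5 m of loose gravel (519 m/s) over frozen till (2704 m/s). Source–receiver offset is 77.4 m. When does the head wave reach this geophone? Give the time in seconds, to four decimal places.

θ_c = arcsin(V₁/V₂) = arcsin(519/2704) = 11.07°, cos θ_c = 0.9814.
Intercept time tᵢ = 2h cos θ_c / V₁ = 2·47.5·0.9814/519 = 0.17964 s.
t = x/V₂ + tᵢ = 77.4/2704 + 0.17964 = 0.20827 s.

0.2083 s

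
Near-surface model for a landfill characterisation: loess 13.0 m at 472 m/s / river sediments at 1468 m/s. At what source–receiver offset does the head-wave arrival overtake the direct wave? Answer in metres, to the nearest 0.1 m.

x_cross = 2h·√((V₂+V₁)/(V₂−V₁)).
(V₂+V₁)/(V₂−V₁) = (1468+472)/(1468−472) = 1.9478; √ = 1.3956.
x_cross = 2·13.0·1.3956 = 36.29 m.

36.3 m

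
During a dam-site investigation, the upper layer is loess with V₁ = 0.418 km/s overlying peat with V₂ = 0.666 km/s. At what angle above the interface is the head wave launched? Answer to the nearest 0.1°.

51.1°

At critical incidence the refracted ray runs along the interface (θ₂ = 90°), so sin θ_c = V₁/V₂.
θ_c = arcsin(0.418/0.666) = arcsin 0.6276 = 38.88°.
Measured from the interface: 90° − 38.88° = 51.12°.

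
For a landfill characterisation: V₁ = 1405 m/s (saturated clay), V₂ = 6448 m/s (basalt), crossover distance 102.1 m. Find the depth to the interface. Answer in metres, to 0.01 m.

x_cross = 2h·√((V₂+V₁)/(V₂−V₁)) → h = x_cross / (2·√((V₂+V₁)/(V₂−V₁))).
√((V₂+V₁)/(V₂−V₁)) = √((6448+1405)/(6448−1405)) = 1.2479.
h = 102.1 / (2·1.2479) = 40.91 m.

40.91 m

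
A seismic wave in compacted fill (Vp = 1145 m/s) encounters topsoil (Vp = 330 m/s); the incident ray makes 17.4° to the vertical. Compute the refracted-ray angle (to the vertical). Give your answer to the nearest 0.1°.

sin θ₁/V₁ = sin θ₂/V₂ ⇒ sin θ₂ = 330·sin 17.4°/1145 = 330·0.2990/1145 = 0.0862.
θ₂ = arcsin 0.0862 = 4.94° from the normal.

4.9°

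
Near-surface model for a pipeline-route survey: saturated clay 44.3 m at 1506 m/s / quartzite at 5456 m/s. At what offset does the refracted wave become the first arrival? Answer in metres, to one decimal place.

x_cross = 2h·√((V₂+V₁)/(V₂−V₁)).
(V₂+V₁)/(V₂−V₁) = (5456+1506)/(5456−1506) = 1.7625; √ = 1.3276.
x_cross = 2·44.3·1.3276 = 117.63 m.

117.6 m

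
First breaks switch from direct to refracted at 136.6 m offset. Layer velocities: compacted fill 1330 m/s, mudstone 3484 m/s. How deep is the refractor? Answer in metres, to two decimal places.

45.69 m

h = (x_cross/2)·√((V₂−V₁)/(V₂+V₁)).
(V₂−V₁)/(V₂+V₁) = (3484−1330)/(3484+1330) = 0.4474; √ = 0.6689.
h = (136.6/2)·0.6689 = 45.69 m.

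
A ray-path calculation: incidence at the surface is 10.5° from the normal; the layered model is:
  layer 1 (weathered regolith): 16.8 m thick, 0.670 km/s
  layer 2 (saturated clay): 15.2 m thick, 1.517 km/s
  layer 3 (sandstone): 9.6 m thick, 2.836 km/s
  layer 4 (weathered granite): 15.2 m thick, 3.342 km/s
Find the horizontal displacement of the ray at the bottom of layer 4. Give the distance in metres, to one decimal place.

Apply Snell's law at each interface; in layer i the horizontal offset is hᵢ·tan θᵢ.
Layer 1: θ = 10.50°; offset = 16.8·tan 10.50° = 3.114 m.
Layer 2: sin θ = 1.517·sin 10.5°/0.670 = 0.4126, θ = 24.37°; offset = 15.2·tan 24.37° = 6.885 m.
Layer 3: sin θ = 2.836·sin 10.5°/0.670 = 0.7714, θ = 50.48°; offset = 9.6·tan 50.48° = 11.636 m.
Layer 4: sin θ = 3.342·sin 10.5°/0.670 = 0.9090, θ = 65.37°; offset = 15.2·tan 65.37° = 33.150 m.
Σ offsets = 54.786 m.

54.8 m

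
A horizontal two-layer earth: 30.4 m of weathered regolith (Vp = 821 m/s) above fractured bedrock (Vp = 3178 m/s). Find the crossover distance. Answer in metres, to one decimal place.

79.2 m

θ_c = arcsin(821/3178) = 14.97°, so cos θ_c = 0.9661 and tᵢ = 2h cos θ_c/V₁ = 0.0715 s.
At crossover x/V₁ = x/V₂ + tᵢ ⇒ x = tᵢ/(1/V₁ − 1/V₂) = 0.07154/(1.2180e-03 − 3.1466e-04) = 79.20 m.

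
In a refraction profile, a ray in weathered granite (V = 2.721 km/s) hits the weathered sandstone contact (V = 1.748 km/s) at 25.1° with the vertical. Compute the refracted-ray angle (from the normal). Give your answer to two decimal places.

15.81°

sin θ₁/V₁ = sin θ₂/V₂ ⇒ sin θ₂ = 1.748·sin 25.1°/2.721 = 1.748·0.4242/2.721 = 0.2725.
θ₂ = arcsin 0.2725 = 15.81° from the normal.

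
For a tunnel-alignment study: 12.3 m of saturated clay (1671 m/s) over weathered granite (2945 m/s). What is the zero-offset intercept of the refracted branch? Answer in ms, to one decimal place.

12.1 ms

θ_c = arcsin(V₁/V₂) = arcsin(1671/2945) = 34.57°; cos θ_c = 0.8234.
tᵢ = 2h·cos θ_c / V₁ = 2·12.3·0.8234 / 1671 = 0.01212 s.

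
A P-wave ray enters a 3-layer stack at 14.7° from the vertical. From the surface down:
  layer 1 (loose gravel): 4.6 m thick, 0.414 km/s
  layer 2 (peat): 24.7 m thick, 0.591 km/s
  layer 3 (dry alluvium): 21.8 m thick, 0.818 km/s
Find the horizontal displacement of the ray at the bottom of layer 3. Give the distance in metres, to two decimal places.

23.44 m

Apply Snell's law at each interface; in layer i the horizontal offset is hᵢ·tan θᵢ.
Layer 1: θ = 14.70°; offset = 4.6·tan 14.70° = 1.2068 m.
Layer 2: sin θ = 0.591·sin 14.7°/0.414 = 0.3622, θ = 21.24°; offset = 24.7·tan 21.24° = 9.5995 m.
Layer 3: sin θ = 0.818·sin 14.7°/0.414 = 0.5014, θ = 30.09°; offset = 21.8·tan 30.09° = 12.6328 m.
Σ offsets = 23.4391 m.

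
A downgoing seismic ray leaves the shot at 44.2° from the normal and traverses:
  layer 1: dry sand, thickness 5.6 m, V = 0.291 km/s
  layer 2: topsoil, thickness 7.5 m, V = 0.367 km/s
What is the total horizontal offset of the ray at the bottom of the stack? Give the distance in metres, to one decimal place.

19.3 m

p = sin θ₁/V₁ = sin 44.2°/0.291 = 2.3958e+00 s/km is conserved through the stack.
Layer 1: θ = 44.20°; offset = 5.6·tan 44.20° = 5.446 m.
Layer 2: sin θ = p·0.367 = 0.8792 → θ = 61.55°; offset = 7.5·tan 61.55° = 13.843 m.
Σ offsets = 19.288 m.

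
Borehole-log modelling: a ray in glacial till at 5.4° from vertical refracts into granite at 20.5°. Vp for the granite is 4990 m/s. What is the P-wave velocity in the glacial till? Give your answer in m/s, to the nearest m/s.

1341 m/s

Snell's law: sin 5.4°/V₁ = sin 20.5°/V₂.
V₁ = V₂·sin 5.4°/sin 20.5° = 4990 × 0.2687 = 1340.92 m/s.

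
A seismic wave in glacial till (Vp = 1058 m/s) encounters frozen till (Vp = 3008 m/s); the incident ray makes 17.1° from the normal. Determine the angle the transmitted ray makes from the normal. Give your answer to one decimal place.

Snell's law: sin θ₂ = (V₂/V₁)·sin θ₁ = (3008/1058)·sin 17.1° = 0.8360.
θ₂ = arcsin 0.8360 = 56.72° from the normal.

56.7°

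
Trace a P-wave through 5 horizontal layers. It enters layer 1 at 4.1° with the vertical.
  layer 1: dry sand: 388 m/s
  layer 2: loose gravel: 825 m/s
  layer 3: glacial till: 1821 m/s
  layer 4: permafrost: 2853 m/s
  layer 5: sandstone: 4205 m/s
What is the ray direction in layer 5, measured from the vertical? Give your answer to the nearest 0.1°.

Snell's law across each interface conserves sin θ / V, so sin θ_5 = V_5·sin θ₁/V₁.
sin θ_5 = 4205 × sin 4.1° / 388 = 0.7749.
θ_5 = 50.79° from the vertical.

50.8°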